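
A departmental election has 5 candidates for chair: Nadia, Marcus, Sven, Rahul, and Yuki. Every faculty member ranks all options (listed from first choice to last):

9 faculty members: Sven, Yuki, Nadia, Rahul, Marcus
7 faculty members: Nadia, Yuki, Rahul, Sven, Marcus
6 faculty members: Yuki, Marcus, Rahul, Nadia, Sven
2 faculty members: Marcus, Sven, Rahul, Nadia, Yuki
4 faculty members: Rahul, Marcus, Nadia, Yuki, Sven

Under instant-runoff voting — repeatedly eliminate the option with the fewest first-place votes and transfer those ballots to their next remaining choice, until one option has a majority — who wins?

Round 1: Nadia 7, Marcus 2, Sven 9, Rahul 4, Yuki 6. Eliminate Marcus.
Round 2: Nadia 7, Sven 11, Rahul 4, Yuki 6. Eliminate Rahul.
Round 3: Nadia 11, Sven 11, Yuki 6. Eliminate Yuki.
Round 4: Nadia 17, Sven 11. Nadia has a majority.

Nadia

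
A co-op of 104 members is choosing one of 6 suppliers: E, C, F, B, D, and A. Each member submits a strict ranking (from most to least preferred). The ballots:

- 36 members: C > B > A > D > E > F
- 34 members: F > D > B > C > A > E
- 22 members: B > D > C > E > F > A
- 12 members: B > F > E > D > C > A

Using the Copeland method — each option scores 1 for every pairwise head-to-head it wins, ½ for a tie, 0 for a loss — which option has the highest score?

E: beats F; loses to C, B, D, and A → score 1.
C: beats E, F, and A; loses to B and D → score 3.
F: beats A; loses to E, C, B, and D → score 1.
B: beats E, C, F, D, and A → score 5.
D: beats E, C, F, and A; loses to B → score 4.
A: beats E; loses to C, F, B, and D → score 1.
B has the best pairwise record.

B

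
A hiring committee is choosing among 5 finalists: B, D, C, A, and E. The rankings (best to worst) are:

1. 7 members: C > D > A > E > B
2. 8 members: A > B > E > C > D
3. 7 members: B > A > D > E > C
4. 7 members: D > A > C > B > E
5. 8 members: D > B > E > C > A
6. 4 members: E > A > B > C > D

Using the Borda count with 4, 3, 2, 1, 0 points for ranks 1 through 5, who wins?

B: 7·0 + 8·3 + 7·4 + 7·1 + 8·3 + 4·2 = 91
D: 7·3 + 8·0 + 7·2 + 7·4 + 8·4 + 4·0 = 95
C: 7·4 + 8·1 + 7·0 + 7·2 + 8·1 + 4·1 = 62
A: 7·2 + 8·4 + 7·3 + 7·3 + 8·0 + 4·3 = 100
E: 7·1 + 8·2 + 7·1 + 7·0 + 8·2 + 4·4 = 62
A has the highest Borda score (100).

A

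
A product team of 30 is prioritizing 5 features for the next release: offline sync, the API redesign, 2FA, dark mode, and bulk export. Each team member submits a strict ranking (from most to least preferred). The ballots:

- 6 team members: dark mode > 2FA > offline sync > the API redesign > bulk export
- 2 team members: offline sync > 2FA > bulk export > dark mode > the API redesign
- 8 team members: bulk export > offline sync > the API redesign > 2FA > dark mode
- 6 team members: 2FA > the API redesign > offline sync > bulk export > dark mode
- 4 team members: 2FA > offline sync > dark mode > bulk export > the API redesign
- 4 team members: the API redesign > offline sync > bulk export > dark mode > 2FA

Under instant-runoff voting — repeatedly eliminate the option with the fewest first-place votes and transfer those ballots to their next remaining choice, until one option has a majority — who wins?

Round 1: offline sync 2, the API redesign 4, 2FA 10, dark mode 6, bulk export 8. Eliminate offline sync.
Round 2: the API redesign 4, 2FA 12, dark mode 6, bulk export 8. Eliminate the API redesign.
Round 3: 2FA 12, dark mode 6, bulk export 12. Eliminate dark mode.
Round 4: 2FA 18, bulk export 12. 2FA has a majority.

2FA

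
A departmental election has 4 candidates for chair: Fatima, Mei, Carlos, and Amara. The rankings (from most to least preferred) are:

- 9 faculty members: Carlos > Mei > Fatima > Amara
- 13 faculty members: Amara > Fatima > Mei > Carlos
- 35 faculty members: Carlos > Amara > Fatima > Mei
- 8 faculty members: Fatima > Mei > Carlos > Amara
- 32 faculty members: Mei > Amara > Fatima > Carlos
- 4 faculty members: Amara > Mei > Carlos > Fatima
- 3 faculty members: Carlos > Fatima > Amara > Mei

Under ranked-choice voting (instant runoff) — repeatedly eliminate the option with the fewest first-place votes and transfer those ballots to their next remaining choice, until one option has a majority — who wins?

Mei

Round 1: Fatima 8, Mei 32, Carlos 47, Amara 17. Eliminate Fatima.
Round 2: Mei 40, Carlos 47, Amara 17. Eliminate Amara.
Round 3: Mei 57, Carlos 47. Mei has a majority.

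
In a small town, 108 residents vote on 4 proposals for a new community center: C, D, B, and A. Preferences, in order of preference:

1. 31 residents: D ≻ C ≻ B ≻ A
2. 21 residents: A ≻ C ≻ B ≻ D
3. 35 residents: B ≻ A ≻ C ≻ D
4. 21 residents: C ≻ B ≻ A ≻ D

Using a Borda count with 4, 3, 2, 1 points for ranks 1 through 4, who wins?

C

C: 31·3 + 21·3 + 35·2 + 21·4 = 310
D: 31·4 + 21·1 + 35·1 + 21·1 = 201
B: 31·2 + 21·2 + 35·4 + 21·3 = 307
A: 31·1 + 21·4 + 35·3 + 21·2 = 262
C has the highest Borda score (310).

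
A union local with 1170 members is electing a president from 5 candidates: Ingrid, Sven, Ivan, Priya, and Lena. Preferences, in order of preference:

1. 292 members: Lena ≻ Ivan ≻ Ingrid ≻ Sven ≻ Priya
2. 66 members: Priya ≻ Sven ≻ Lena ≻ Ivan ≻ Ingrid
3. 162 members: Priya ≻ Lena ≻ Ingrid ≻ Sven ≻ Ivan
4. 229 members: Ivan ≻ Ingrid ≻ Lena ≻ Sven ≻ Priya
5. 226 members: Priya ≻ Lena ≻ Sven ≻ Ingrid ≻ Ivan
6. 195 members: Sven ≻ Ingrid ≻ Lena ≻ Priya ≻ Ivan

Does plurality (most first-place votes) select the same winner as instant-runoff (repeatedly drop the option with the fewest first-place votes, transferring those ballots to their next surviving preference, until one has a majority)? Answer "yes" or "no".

Plurality — first-place votes: Ingrid 0, Sven 195, Ivan 229, Priya 454, Lena 292. Winner: Priya.
Instant-runoff — R1 Ingrid 0, Sven 195, Ivan 229, Priya 454, Lena 292 (Ingrid out); R2 Sven 195, Ivan 229, Priya 454, Lena 292 (Sven out); R3 Ivan 229, Priya 454, Lena 487 (Ivan out); R4 Priya 454, Lena 716 (Lena winner). Winner: Lena.
The two methods disagree.

no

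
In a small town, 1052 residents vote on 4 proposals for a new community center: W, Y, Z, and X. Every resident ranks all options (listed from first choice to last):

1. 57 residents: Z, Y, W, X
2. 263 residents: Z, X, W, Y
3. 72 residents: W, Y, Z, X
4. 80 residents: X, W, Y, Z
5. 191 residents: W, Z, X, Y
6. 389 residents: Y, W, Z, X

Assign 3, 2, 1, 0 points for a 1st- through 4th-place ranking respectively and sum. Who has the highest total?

W: 57·1 + 263·1 + 72·3 + 80·2 + 191·3 + 389·2 = 2047
Y: 57·2 + 263·0 + 72·2 + 80·1 + 191·0 + 389·3 = 1505
Z: 57·3 + 263·3 + 72·1 + 80·0 + 191·2 + 389·1 = 1803
X: 57·0 + 263·2 + 72·0 + 80·3 + 191·1 + 389·0 = 957
W has the highest Borda score (2047).

W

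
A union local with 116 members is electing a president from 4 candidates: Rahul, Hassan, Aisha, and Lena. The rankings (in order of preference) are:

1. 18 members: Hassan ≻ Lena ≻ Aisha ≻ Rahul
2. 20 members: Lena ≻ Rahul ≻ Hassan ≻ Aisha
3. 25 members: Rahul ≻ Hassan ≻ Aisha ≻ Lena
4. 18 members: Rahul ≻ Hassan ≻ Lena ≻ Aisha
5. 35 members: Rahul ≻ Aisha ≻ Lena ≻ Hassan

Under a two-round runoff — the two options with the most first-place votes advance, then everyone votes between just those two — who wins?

Round 1 first-place votes: Rahul 78, Hassan 18, Aisha 0, Lena 20.
Rahul and Lena advance.
Runoff: Rahul is preferred to Lena by 78 voters; Lena by 38.
Rahul wins the runoff.

Rahul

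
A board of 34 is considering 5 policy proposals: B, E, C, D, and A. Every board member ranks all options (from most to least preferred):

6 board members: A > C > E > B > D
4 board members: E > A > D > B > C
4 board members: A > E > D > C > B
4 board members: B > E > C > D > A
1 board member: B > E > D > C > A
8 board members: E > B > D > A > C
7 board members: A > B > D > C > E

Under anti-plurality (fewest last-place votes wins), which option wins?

Last-place votes: B 4, E 7, C 12, D 6, A 5.
B is ranked last by the fewest voters, so B wins.

B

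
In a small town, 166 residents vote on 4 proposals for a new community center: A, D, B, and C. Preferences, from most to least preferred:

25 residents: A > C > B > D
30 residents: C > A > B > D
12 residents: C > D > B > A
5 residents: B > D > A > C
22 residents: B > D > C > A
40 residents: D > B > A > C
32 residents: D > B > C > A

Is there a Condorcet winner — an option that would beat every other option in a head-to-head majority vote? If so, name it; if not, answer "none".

D

D vs A: 111–55 for D.
D vs B: 84–82 for D.
D vs C: 99–67 for D.
D beats every other option head-to-head.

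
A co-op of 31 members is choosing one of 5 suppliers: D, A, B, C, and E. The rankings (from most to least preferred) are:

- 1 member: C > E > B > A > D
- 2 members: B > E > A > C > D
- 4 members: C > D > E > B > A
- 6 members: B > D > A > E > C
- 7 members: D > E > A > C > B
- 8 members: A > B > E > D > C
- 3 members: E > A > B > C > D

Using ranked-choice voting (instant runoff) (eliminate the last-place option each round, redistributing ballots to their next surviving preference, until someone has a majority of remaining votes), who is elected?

Round 1: D 7, A 8, B 8, C 5, E 3. Eliminate E.
Round 2: D 7, A 11, B 8, C 5. Eliminate C.
Round 3: D 11, A 11, B 9. Eliminate B.
Round 4: D 17, A 14. D has a majority.

D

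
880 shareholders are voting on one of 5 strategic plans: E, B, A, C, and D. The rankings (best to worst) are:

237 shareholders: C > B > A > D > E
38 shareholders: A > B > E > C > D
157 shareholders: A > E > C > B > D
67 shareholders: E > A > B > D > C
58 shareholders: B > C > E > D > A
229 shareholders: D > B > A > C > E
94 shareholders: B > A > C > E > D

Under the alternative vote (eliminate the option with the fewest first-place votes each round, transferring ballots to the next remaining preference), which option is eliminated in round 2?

Round 1: E 67, B 152, A 195, C 237, D 229. Eliminate E.
Round 2: B 152, A 262, C 237, D 229. Eliminate B.

B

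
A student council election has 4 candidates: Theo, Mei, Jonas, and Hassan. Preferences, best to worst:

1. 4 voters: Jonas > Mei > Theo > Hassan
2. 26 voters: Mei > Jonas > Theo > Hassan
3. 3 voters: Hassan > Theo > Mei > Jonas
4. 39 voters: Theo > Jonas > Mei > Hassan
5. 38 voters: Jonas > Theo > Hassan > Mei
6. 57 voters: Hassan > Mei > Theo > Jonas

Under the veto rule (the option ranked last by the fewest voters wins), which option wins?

Last-place votes: Theo 0, Mei 38, Jonas 60, Hassan 69.
Theo is ranked last by the fewest voters, so Theo wins.

Theo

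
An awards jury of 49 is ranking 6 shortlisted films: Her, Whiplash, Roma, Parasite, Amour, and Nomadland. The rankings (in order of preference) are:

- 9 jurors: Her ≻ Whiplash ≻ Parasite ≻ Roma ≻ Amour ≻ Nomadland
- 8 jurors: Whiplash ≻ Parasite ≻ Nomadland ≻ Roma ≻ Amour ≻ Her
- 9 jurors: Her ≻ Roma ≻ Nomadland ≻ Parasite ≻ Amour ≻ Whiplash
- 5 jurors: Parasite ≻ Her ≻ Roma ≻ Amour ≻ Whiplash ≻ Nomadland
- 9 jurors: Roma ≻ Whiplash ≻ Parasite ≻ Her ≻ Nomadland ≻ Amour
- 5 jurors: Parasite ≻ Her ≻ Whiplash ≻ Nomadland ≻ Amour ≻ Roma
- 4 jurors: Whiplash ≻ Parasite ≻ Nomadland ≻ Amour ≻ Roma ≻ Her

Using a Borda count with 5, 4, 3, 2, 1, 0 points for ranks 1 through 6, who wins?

Parasite

Her: 9·5 + 8·0 + 9·5 + 5·4 + 9·2 + 5·4 + 4·0 = 148
Whiplash: 9·4 + 8·5 + 9·0 + 5·1 + 9·4 + 5·3 + 4·5 = 152
Roma: 9·2 + 8·2 + 9·4 + 5·3 + 9·5 + 5·0 + 4·1 = 134
Parasite: 9·3 + 8·4 + 9·2 + 5·5 + 9·3 + 5·5 + 4·4 = 170
Amour: 9·1 + 8·1 + 9·1 + 5·2 + 9·0 + 5·1 + 4·2 = 49
Nomadland: 9·0 + 8·3 + 9·3 + 5·0 + 9·1 + 5·2 + 4·3 = 82
Parasite has the highest Borda score (170).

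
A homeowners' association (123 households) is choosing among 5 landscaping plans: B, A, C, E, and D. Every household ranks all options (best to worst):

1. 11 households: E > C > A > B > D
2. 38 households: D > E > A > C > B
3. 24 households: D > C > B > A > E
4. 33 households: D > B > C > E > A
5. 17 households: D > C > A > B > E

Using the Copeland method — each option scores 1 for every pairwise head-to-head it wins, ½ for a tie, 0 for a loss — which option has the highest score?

D

B: beats E; loses to A, C, and D → score 1.
A: beats B; loses to C, E, and D → score 1.
C: beats B, A, and E; loses to D → score 3.
E: beats A; loses to B, C, and D → score 1.
D: beats B, A, C, and E → score 4.
D has the best pairwise record.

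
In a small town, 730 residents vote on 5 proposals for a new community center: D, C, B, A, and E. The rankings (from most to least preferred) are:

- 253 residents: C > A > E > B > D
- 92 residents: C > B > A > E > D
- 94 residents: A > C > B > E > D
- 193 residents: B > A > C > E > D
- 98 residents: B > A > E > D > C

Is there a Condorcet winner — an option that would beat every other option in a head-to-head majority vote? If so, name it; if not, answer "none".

none

Checking pairwise contests:
C beats D 632–98.
A beats C 385–345.
C beats B 439–291.
B beats A 383–347.
C beats E 632–98.
Every option loses at least one head-to-head, so there is no Condorcet winner.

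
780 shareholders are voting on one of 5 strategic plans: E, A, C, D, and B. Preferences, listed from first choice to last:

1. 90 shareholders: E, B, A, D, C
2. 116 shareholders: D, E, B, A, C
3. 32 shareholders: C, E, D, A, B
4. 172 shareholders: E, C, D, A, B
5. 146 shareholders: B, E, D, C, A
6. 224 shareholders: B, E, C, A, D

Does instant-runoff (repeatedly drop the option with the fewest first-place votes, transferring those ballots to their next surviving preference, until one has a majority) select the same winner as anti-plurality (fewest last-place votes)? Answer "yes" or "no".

yes

Instant-runoff — R1 E 262, A 0, C 32, D 116, B 370 (A out); R2 E 262, C 32, D 116, B 370 (C out); R3 E 294, D 116, B 370 (D out); R4 E 410, B 370 (E winner). Winner: E.
Anti-plurality — last-place votes: E 0, A 146, C 206, D 224, B 204. Winner: E.
The two methods agree.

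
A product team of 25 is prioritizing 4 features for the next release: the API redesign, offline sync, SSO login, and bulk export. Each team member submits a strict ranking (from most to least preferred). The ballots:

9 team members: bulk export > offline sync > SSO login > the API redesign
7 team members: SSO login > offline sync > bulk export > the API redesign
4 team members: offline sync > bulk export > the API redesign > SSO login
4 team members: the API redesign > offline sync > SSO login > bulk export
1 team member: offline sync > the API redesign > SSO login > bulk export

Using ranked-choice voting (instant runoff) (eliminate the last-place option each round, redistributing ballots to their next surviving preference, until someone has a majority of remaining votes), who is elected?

Round 1: the API redesign 4, offline sync 5, SSO login 7, bulk export 9. Eliminate the API redesign.
Round 2: offline sync 9, SSO login 7, bulk export 9. Eliminate SSO login.
Round 3: offline sync 16, bulk export 9. Offline sync has a majority.

offline sync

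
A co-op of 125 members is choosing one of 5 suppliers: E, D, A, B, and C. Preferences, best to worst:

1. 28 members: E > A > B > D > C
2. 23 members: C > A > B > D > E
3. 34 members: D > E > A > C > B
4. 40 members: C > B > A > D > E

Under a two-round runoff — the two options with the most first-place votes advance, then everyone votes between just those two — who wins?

C

Round 1 first-place votes: E 28, D 34, A 0, B 0, C 63.
C and D advance.
Runoff: C is preferred to D by 63 voters; D by 62.
C wins the runoff.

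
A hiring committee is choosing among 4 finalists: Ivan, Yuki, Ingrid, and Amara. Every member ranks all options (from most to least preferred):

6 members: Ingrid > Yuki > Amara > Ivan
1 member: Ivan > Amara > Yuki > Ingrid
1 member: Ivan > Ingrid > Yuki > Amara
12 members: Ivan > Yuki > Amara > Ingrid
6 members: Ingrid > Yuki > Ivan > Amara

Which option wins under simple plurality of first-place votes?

Ivan

First-place votes: Ivan 14, Yuki 0, Ingrid 12, Amara 0.
Ivan has the most first-place votes.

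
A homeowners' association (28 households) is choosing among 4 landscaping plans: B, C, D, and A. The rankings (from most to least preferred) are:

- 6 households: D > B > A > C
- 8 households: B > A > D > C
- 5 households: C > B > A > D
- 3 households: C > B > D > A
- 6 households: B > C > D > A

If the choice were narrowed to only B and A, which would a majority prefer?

B

Voters preferring B to A: 28; preferring A to B: 0.
B wins the head-to-head.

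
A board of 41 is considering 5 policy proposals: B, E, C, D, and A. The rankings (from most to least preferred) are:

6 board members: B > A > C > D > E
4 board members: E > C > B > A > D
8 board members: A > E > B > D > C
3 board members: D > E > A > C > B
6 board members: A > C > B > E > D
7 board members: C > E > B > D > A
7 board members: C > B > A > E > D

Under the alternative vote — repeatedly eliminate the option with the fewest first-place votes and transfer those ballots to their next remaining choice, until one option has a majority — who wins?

A

Round 1: B 6, E 4, C 14, D 3, A 14. Eliminate D.
Round 2: B 6, E 7, C 14, A 14. Eliminate B.
Round 3: E 7, C 14, A 20. Eliminate E.
Round 4: C 18, A 23. A has a majority.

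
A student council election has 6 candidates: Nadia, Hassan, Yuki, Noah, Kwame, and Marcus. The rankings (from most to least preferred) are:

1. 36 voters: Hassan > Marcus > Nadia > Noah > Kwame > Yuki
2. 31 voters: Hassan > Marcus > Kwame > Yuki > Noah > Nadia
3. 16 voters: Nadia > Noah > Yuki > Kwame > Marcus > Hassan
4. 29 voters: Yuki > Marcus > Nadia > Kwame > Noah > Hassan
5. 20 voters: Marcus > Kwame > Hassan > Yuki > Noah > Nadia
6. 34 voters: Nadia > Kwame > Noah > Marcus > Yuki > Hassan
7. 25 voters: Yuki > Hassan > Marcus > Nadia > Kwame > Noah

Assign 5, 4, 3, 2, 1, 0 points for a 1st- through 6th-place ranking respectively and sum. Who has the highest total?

Nadia: 36·3 + 31·0 + 16·5 + 29·3 + 20·0 + 34·5 + 25·2 = 495
Hassan: 36·5 + 31·5 + 16·0 + 29·0 + 20·3 + 34·0 + 25·4 = 495
Yuki: 36·0 + 31·2 + 16·3 + 29·5 + 20·2 + 34·1 + 25·5 = 454
Noah: 36·2 + 31·1 + 16·4 + 29·1 + 20·1 + 34·3 + 25·0 = 318
Kwame: 36·1 + 31·3 + 16·2 + 29·2 + 20·4 + 34·4 + 25·1 = 460
Marcus: 36·4 + 31·4 + 16·1 + 29·4 + 20·5 + 34·2 + 25·3 = 643
Marcus has the highest Borda score (643).

Marcus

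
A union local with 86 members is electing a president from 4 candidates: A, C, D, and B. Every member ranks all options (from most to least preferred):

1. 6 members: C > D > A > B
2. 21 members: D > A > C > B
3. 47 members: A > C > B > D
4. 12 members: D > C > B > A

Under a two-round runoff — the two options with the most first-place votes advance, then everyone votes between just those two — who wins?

Round 1 first-place votes: A 47, C 6, D 33, B 0.
A and D advance.
Runoff: A is preferred to D by 47 voters; D by 39.
A wins the runoff.

A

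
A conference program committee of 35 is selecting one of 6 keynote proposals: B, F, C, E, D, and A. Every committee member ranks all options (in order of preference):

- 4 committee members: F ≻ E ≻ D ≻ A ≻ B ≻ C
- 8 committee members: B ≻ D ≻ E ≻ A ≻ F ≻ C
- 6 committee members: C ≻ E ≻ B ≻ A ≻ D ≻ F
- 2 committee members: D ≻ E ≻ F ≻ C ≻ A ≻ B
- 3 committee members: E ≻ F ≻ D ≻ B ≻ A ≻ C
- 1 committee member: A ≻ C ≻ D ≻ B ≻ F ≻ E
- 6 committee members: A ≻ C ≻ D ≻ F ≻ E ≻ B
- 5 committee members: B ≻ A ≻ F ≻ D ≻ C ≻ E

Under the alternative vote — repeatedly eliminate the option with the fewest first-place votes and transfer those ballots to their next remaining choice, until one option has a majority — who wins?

Round 1: B 13, F 4, C 6, E 3, D 2, A 7. Eliminate D.
Round 2: B 13, F 4, C 6, E 5, A 7. Eliminate F.
Round 3: B 13, C 6, E 9, A 7. Eliminate C.
Round 4: B 13, E 15, A 7. Eliminate A.
Round 5: B 14, E 21. E has a majority.

E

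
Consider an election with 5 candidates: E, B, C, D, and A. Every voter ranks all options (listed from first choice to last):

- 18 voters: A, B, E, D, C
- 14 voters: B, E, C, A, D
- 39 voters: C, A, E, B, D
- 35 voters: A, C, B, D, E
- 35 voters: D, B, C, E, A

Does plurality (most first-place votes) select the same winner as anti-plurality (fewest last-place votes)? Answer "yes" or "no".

Plurality — first-place votes: E 0, B 14, C 39, D 35, A 53. Winner: A.
Anti-plurality — last-place votes: E 35, B 0, C 18, D 53, A 35. Winner: B.
The two methods disagree.

no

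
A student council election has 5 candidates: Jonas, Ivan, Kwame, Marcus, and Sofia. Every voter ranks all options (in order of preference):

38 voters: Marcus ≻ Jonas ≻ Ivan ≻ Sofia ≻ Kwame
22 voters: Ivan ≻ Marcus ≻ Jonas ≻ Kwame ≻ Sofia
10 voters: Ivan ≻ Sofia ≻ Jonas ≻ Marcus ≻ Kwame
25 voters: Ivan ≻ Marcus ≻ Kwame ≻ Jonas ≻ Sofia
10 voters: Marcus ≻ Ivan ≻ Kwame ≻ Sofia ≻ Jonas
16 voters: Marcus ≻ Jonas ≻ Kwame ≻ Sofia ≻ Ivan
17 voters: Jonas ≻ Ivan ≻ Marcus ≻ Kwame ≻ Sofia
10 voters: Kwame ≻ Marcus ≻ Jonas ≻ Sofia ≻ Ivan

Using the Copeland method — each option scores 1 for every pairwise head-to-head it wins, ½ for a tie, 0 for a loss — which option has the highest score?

Jonas: beats Ivan, Kwame, and Sofia; loses to Marcus → score 3.
Ivan: beats Kwame and Sofia; ties Marcus; loses to Jonas → score 2.5.
Kwame: beats Sofia; loses to Jonas, Ivan, and Marcus → score 1.
Marcus: beats Jonas, Kwame, and Sofia; ties Ivan → score 3.5.
Sofia: loses to Jonas, Ivan, Kwame, and Marcus → score 0.
Marcus has the best pairwise record.

Marcus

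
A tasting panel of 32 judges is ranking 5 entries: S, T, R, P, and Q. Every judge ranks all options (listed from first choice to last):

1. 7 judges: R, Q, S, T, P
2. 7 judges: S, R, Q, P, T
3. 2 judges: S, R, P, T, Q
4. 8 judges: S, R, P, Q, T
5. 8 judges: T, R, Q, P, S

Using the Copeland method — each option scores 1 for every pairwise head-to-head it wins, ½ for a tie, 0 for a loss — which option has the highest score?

S

S: beats T, R, P, and Q → score 4.
T: loses to S, R, P, and Q → score 0.
R: beats T, P, and Q; loses to S → score 3.
P: beats T; loses to S, R, and Q → score 1.
Q: beats T and P; loses to S and R → score 2.
S has the best pairwise record.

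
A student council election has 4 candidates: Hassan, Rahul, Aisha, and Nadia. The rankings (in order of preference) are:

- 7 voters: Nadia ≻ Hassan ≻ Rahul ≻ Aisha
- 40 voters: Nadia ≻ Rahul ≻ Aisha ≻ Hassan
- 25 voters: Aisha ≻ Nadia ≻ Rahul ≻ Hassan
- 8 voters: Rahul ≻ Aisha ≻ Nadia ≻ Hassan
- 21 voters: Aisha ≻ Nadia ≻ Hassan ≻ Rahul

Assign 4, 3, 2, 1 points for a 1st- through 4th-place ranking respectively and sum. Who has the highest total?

Nadia

Hassan: 7·3 + 40·1 + 25·1 + 8·1 + 21·2 = 136
Rahul: 7·2 + 40·3 + 25·2 + 8·4 + 21·1 = 237
Aisha: 7·1 + 40·2 + 25·4 + 8·3 + 21·4 = 295
Nadia: 7·4 + 40·4 + 25·3 + 8·2 + 21·3 = 342
Nadia has the highest Borda score (342).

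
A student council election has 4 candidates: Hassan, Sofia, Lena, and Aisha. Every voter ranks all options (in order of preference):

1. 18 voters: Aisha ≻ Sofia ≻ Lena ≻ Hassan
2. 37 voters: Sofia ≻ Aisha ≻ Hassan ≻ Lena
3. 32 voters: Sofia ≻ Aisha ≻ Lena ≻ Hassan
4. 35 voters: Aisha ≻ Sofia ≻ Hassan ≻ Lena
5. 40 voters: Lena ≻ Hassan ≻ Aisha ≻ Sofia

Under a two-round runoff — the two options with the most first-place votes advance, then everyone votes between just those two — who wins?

Round 1 first-place votes: Hassan 0, Sofia 69, Lena 40, Aisha 53.
Sofia and Aisha advance.
Runoff: Sofia is preferred to Aisha by 69 voters; Aisha by 93.
Aisha wins the runoff.

Aisha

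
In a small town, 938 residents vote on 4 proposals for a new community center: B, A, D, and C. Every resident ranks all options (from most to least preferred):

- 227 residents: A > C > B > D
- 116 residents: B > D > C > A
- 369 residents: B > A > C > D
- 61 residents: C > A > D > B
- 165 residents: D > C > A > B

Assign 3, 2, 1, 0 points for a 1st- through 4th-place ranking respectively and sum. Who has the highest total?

A

B: 227·1 + 116·3 + 369·3 + 61·0 + 165·0 = 1682
A: 227·3 + 116·0 + 369·2 + 61·2 + 165·1 = 1706
D: 227·0 + 116·2 + 369·0 + 61·1 + 165·3 = 788
C: 227·2 + 116·1 + 369·1 + 61·3 + 165·2 = 1452
A has the highest Borda score (1706).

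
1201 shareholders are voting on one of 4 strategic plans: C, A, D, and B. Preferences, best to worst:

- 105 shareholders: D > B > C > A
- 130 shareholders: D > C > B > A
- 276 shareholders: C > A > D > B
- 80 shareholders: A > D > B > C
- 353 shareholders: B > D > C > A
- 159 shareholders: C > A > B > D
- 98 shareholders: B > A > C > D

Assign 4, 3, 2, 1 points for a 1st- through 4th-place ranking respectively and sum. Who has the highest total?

C: 105·2 + 130·3 + 276·4 + 80·1 + 353·2 + 159·4 + 98·2 = 3322
A: 105·1 + 130·1 + 276·3 + 80·4 + 353·1 + 159·3 + 98·3 = 2507
D: 105·4 + 130·4 + 276·2 + 80·3 + 353·3 + 159·1 + 98·1 = 3048
B: 105·3 + 130·2 + 276·1 + 80·2 + 353·4 + 159·2 + 98·4 = 3133
C has the highest Borda score (3322).

C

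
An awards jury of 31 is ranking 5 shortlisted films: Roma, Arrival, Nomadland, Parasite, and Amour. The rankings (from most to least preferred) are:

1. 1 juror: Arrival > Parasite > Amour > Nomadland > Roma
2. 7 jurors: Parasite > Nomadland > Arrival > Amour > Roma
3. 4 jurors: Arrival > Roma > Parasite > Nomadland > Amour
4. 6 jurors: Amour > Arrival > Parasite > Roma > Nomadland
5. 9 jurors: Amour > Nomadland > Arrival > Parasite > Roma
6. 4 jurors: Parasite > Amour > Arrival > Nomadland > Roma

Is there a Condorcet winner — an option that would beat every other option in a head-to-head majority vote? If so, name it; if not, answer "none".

Checking pairwise contests:
Arrival beats Roma 31–0.
Nomadland beats Arrival 16–15.
Parasite beats Nomadland 22–9.
Arrival beats Parasite 20–11.
Parasite beats Amour 16–15.
Every option loses at least one head-to-head, so there is no Condorcet winner.

none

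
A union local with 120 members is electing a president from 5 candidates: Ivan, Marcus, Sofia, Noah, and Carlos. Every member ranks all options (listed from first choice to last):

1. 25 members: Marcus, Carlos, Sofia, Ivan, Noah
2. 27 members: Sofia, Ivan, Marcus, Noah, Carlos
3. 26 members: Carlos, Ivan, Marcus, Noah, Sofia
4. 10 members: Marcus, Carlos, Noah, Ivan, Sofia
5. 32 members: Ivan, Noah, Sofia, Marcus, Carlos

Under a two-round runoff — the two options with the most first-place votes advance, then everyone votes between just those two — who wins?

Ivan

Round 1 first-place votes: Ivan 32, Marcus 35, Sofia 27, Noah 0, Carlos 26.
Marcus and Ivan advance.
Runoff: Marcus is preferred to Ivan by 35 voters; Ivan by 85.
Ivan wins the runoff.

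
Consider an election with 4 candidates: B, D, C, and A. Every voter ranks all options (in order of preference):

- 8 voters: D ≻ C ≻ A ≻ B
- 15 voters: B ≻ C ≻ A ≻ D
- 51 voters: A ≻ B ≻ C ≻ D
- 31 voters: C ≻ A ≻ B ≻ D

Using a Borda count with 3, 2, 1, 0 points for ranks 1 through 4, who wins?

A

B: 8·0 + 15·3 + 51·2 + 31·1 = 178
D: 8·3 + 15·0 + 51·0 + 31·0 = 24
C: 8·2 + 15·2 + 51·1 + 31·3 = 190
A: 8·1 + 15·1 + 51·3 + 31·2 = 238
A has the highest Borda score (238).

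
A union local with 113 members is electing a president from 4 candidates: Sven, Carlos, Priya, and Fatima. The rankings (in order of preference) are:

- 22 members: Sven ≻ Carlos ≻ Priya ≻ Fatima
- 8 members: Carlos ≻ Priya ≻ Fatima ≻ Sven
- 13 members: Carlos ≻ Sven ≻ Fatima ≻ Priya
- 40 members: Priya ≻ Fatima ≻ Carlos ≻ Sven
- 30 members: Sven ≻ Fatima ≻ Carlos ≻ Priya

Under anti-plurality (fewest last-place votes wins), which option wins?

Last-place votes: Sven 48, Carlos 0, Priya 43, Fatima 22.
Carlos is ranked last by the fewest voters, so Carlos wins.

Carlos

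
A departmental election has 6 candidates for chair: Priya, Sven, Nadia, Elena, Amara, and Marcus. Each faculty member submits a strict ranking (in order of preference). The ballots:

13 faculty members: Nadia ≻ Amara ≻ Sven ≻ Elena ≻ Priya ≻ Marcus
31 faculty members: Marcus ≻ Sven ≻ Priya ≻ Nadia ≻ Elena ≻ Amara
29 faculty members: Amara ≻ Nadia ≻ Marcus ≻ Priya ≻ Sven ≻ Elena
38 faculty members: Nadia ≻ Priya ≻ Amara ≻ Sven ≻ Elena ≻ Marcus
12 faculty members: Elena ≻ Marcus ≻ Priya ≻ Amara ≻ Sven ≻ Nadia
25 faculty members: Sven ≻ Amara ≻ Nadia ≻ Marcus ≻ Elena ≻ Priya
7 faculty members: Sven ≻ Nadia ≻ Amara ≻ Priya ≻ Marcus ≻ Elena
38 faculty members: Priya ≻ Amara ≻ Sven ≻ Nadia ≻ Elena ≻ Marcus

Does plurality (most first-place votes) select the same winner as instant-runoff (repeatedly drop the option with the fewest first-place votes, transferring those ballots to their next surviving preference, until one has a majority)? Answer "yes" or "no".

yes

Plurality — first-place votes: Priya 38, Sven 32, Nadia 51, Elena 12, Amara 29, Marcus 31. Winner: Nadia.
Instant-runoff — R1 Priya 38, Sven 32, Nadia 51, Elena 12, Amara 29, Marcus 31 (Elena out); R2 Priya 38, Sven 32, Nadia 51, Amara 29, Marcus 43 (Amara out); R3 Priya 38, Sven 32, Nadia 80, Marcus 43 (Sven out); R4 Priya 38, Nadia 112, Marcus 43 (Nadia winner). Winner: Nadia.
The two methods agree.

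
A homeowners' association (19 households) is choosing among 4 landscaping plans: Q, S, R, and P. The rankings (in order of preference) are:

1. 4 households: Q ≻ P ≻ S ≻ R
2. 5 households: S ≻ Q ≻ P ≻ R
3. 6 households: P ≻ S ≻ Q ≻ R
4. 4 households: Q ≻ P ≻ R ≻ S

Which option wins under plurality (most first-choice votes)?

Q

First-place votes: Q 8, S 5, R 0, P 6.
Q has the most first-place votes.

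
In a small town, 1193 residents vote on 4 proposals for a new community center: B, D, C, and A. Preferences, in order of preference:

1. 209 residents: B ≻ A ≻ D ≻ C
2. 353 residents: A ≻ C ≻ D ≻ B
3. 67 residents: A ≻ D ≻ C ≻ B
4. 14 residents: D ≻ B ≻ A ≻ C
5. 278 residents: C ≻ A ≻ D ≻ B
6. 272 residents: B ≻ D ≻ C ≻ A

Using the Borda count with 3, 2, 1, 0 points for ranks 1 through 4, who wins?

A

B: 209·3 + 353·0 + 67·0 + 14·2 + 278·0 + 272·3 = 1471
D: 209·1 + 353·1 + 67·2 + 14·3 + 278·1 + 272·2 = 1560
C: 209·0 + 353·2 + 67·1 + 14·0 + 278·3 + 272·1 = 1879
A: 209·2 + 353·3 + 67·3 + 14·1 + 278·2 + 272·0 = 2248
A has the highest Borda score (2248).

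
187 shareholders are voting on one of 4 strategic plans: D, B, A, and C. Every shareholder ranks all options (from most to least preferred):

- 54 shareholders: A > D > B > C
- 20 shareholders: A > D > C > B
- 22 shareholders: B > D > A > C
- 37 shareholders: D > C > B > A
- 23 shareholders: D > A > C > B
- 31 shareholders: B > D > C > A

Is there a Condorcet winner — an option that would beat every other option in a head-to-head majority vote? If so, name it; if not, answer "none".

D vs B: 134–53 for D.
D vs A: 113–74 for D.
D vs C: 187–0 for D.
D beats every other option head-to-head.

D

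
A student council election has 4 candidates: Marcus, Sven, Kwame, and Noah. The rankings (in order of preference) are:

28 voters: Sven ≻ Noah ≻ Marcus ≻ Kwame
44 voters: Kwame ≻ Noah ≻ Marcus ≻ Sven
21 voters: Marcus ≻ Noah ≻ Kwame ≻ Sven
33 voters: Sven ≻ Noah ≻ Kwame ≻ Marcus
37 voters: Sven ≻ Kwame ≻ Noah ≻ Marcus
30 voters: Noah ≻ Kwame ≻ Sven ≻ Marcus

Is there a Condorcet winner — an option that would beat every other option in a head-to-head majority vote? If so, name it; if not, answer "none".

Sven

Sven vs Marcus: 128–65 for Sven.
Sven vs Kwame: 98–95 for Sven.
Sven vs Noah: 98–95 for Sven.
Sven beats every other option head-to-head.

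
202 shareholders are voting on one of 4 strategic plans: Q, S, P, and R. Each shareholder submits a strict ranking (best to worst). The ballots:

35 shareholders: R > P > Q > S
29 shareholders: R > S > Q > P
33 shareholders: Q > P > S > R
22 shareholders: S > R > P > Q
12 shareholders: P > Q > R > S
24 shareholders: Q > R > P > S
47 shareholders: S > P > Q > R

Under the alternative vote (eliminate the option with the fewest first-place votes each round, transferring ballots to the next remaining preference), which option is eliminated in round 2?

Round 1: Q 57, S 69, P 12, R 64. Eliminate P.
Round 2: Q 69, S 69, R 64. Eliminate R.

R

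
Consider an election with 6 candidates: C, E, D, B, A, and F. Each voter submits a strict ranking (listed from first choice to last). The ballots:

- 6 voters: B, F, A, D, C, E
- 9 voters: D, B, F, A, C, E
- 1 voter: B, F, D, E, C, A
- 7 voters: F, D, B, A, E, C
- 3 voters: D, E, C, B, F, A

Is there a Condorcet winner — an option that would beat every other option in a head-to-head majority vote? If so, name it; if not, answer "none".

Checking pairwise contests:
D beats C 26–0.
C beats E 15–11.
F beats D 14–12.
D beats B 19–7.
D beats A 20–6.
B beats F 19–7.
Every option loses at least one head-to-head, so there is no Condorcet winner.

none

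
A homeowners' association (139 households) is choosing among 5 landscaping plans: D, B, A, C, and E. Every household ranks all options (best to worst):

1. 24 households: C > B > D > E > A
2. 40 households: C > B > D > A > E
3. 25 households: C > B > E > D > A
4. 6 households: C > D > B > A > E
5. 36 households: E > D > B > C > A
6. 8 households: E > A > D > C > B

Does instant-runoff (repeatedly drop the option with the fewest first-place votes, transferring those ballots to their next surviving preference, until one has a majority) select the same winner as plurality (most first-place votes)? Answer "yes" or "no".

yes

Instant-runoff — R1 D 0, B 0, A 0, C 95, E 44 (C winner). Winner: C.
Plurality — first-place votes: D 0, B 0, A 0, C 95, E 44. Winner: C.
The two methods agree.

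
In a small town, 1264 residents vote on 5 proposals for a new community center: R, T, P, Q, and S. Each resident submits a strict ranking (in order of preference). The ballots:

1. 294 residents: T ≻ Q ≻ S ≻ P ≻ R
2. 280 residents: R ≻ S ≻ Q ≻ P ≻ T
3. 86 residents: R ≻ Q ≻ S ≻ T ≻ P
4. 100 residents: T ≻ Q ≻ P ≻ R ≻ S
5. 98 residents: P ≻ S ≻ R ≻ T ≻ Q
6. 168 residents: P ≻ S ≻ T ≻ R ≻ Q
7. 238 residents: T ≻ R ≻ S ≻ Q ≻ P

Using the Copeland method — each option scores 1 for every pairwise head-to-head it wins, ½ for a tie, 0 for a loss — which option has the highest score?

R: beats Q and S; loses to T and P → score 2.
T: beats R, P, and Q; ties S → score 3.5.
P: beats R; loses to T, Q, and S → score 1.
Q: beats P; loses to R, T, and S → score 1.
S: beats P and Q; ties T; loses to R → score 2.5.
T has the best pairwise record.

T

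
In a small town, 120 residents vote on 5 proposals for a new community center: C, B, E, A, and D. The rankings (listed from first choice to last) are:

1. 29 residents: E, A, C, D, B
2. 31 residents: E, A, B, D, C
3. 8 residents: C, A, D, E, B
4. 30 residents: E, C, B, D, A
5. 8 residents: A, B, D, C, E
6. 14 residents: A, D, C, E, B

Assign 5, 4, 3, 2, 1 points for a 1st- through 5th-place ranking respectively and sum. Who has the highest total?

C: 29·3 + 31·1 + 8·5 + 30·4 + 8·2 + 14·3 = 336
B: 29·1 + 31·3 + 8·1 + 30·3 + 8·4 + 14·1 = 266
E: 29·5 + 31·5 + 8·2 + 30·5 + 8·1 + 14·2 = 502
A: 29·4 + 31·4 + 8·4 + 30·1 + 8·5 + 14·5 = 412
D: 29·2 + 31·2 + 8·3 + 30·2 + 8·3 + 14·4 = 284
E has the highest Borda score (502).

E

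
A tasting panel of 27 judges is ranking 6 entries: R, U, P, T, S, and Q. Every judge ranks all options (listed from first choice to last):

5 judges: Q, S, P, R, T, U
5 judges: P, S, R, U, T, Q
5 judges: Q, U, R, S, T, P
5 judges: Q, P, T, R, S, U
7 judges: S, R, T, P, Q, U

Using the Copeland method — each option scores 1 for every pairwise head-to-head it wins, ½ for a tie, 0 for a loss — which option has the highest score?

R: beats U and T; loses to P, S, and Q → score 2.
U: loses to R, P, T, S, and Q → score 0.
P: beats R, U, and T; loses to S and Q → score 3.
T: beats U; loses to R, P, S, and Q → score 1.
S: beats R, U, P, and T; loses to Q → score 4.
Q: beats R, U, P, T, and S → score 5.
Q has the best pairwise record.

Q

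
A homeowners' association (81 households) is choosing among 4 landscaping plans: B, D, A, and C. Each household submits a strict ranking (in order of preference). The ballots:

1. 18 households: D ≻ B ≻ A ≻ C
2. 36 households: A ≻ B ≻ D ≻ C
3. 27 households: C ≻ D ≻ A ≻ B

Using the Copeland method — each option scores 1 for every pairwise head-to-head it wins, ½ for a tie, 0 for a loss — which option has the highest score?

D

B: beats C; loses to D and A → score 1.
D: beats B, A, and C → score 3.
A: beats B and C; loses to D → score 2.
C: loses to B, D, and A → score 0.
D has the best pairwise record.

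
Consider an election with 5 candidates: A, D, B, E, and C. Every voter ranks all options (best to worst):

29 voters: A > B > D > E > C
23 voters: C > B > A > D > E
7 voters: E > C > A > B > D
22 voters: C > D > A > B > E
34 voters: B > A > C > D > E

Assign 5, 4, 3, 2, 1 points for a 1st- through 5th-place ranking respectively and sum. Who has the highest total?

A: 29·5 + 23·3 + 7·3 + 22·3 + 34·4 = 437
D: 29·3 + 23·2 + 7·1 + 22·4 + 34·2 = 296
B: 29·4 + 23·4 + 7·2 + 22·2 + 34·5 = 436
E: 29·2 + 23·1 + 7·5 + 22·1 + 34·1 = 172
C: 29·1 + 23·5 + 7·4 + 22·5 + 34·3 = 384
A has the highest Borda score (437).

A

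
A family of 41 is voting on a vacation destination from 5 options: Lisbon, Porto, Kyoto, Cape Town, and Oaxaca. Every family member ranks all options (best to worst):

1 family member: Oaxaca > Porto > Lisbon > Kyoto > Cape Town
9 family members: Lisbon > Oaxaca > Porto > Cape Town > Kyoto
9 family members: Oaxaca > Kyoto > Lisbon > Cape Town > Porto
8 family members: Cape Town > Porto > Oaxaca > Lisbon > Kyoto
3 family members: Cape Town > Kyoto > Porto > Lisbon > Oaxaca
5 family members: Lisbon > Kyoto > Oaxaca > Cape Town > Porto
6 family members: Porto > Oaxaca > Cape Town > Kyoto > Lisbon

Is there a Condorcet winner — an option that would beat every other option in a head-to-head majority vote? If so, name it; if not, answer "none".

Oaxaca vs Lisbon: 24–17 for Oaxaca.
Oaxaca vs Porto: 24–17 for Oaxaca.
Oaxaca vs Kyoto: 33–8 for Oaxaca.
Oaxaca vs Cape Town: 30–11 for Oaxaca.
Oaxaca beats every other option head-to-head.

Oaxaca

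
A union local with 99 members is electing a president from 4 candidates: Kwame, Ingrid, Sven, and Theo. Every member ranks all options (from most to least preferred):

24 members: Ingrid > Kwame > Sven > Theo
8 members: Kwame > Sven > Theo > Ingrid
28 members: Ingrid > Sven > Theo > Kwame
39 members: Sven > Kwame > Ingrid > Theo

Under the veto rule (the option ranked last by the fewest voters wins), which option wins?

Sven

Last-place votes: Kwame 28, Ingrid 8, Sven 0, Theo 63.
Sven is ranked last by the fewest voters, so Sven wins.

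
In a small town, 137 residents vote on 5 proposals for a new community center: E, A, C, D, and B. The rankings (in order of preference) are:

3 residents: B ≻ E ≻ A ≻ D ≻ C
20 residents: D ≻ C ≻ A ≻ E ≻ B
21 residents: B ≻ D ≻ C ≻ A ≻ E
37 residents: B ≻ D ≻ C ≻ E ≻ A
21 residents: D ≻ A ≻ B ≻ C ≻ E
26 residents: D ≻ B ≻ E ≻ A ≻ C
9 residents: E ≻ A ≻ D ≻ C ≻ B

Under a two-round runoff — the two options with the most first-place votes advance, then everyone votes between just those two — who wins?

Round 1 first-place votes: E 9, A 0, C 0, D 67, B 61.
D and B advance.
Runoff: D is preferred to B by 76 voters; B by 61.
D wins the runoff.

D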